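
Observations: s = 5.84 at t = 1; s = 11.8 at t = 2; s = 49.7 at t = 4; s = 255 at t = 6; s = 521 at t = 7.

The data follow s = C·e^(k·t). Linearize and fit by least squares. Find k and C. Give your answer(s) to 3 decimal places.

Let Y = ln s. Fitting Y = k·t + ln C by least squares:
Sums: Σt = 20.0000, Σ(t)² = 106.0000, Σln s = 19.9358, Σt·ln s = 99.3628.
Normal system: [[106.0000, 20.0000]; [20.0000, 5]]·[k, ln C]ᵀ = [99.3628, 19.9358]ᵀ.
Slope k = (n·Σt·ln s − Σt·Σln s)/(n·Σ(t)² − (Σt)²) = (5·99.3628 − 20.0000·19.9358)/130.0000 = 0.75459; ln C = (Σln s − k·Σt)/n = 0.96880, so C = exp(0.96880) = 2.63479.

k = 0.755, C = 2.635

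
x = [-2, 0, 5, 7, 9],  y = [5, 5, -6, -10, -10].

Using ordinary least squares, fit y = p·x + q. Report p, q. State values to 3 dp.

Sums needed: Σx·x = 159, Σx = 19, Σ1 = 5.
Right-hand side: Σx·y = -200, Σy = -16.
Determinant 159·5 − 19² = 434.
p = ((-200)·5 − 19·(-16))/434 = -348/217; q = (159·(-16) − 19·(-200))/434 = 628/217.

p = -1.604, q = 2.894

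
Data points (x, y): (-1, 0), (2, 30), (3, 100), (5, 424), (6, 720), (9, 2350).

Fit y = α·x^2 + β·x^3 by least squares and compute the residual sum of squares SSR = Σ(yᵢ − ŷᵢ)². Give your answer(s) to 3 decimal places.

SSR = 6.626

Sums needed: Σx^2·x^2 = 8580, Σx^2·x^3 = 70224, Σx^3·x^3 = 594516.
For Mᵀy: Σx^2·y = 227890, Σx^3·y = 1924610.
MᵀM·[α, β]ᵀ = Mᵀy becomes [[8580, 70224]; [70224, 594516]]·[α, β]ᵀ = [227890, 1924610]ᵀ.
Δ = 8580·594516 − 70224² = 169537104.
α = (227890·594516 − 70224·1924610)/169537104 = 4589425/2354682; β = (8580·1924610 − 70224·227890)/169537104 = 214565/71354.
Residuals: 1245610/1177341, -2181200/1177341, 497660/392447, -715541/1177341, 122070/392447, -5155/392447; SSR = 7801066/1177341.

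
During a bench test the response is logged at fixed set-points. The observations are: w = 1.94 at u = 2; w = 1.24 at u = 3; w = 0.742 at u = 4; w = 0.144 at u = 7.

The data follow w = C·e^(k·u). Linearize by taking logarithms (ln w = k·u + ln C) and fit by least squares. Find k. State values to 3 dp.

With ln wᵢ as the transformed response and uᵢ as the regressor:
XᵀX = [[78.0000, 16.0000]; [16.0000, 4]], rhs = [-12.7885, -1.3585]ᵀ  (here Σu = 16.0000, Σ(u)² = 78.0000, Σln w = -1.3585, Σu·ln w = -12.7885).
Δ = 78.0000·4 − (16.0000)² = 56.0000; k = (-12.7885·4 − 16.0000·-1.3585)/56.0000 = -0.52531, ln C = (78.0000·-1.3585 − 16.0000·-12.7885)/56.0000 = 1.76160.

k = -0.525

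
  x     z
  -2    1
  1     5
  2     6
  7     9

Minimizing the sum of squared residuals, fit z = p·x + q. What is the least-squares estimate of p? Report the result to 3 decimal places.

The normal system AᵀA·[p, q]ᵀ = Aᵀz is [[58, 8]; [8, 4]]·[p, q]ᵀ = [78, 21]ᵀ.
Eliminating q: 4·(row 1) − 8·(row 2) gives 168·p = 4·78 − 8·21 = 144, so p = 6/7.
Then q = (21 − 8·(6/7))/4 = 99/28.

p = 0.857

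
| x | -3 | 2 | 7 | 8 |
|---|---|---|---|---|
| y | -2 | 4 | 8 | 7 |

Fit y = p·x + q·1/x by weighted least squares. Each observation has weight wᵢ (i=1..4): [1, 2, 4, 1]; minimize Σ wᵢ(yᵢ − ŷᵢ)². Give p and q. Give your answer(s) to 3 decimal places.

Entries of AᵀWA: Σwᵢ·x·x = 277, Σwᵢ·x·1/x = 8, Σwᵢ·1/x·1/x = 19993/28224.
And Σwᵢ·x·y = 302, Σwᵢ·1/x·y = 1699/168.
Normal equations: [[277, 8]; [8, 19993/28224]]·[p, q]ᵀ = [302, 1699/168]ᵀ.
det = 277·(19993/28224) − 8² = 3731725/28224.
p = (302·(19993/28224) − 8·(1699/168))/(3731725/28224) = 750886/746345; q = (277·(1699/168) − 8·302)/(3731725/28224) = 2175096/746345.

p = 1.006, q = 2.914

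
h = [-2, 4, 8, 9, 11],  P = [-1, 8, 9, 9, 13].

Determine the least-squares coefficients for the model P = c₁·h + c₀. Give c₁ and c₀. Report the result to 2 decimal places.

c₁ = 0.96, c₀ = 1.83

MᵀM·[c₁, c₀]ᵀ = MᵀP reads: 286·c₁ + 30·c₀ = 330;  30·c₁ + 5·c₀ = 38.
(Σh·h = 286, Σh = 30, Σ1 = 5, Σh·P = 330, ΣP = 38.)
det = 286·5 − 30² = 530.
c₁ = (330·5 − 30·38)/530 = 51/53; c₀ = (286·38 − 30·330)/530 = 484/265.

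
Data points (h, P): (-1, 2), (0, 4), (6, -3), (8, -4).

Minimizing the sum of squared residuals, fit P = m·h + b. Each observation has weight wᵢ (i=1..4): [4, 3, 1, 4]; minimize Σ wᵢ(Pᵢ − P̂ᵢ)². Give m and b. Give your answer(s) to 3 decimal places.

The normal system AᵀWA·[m, b]ᵀ = AᵀWP is [[296, 34]; [34, 12]]·[m, b]ᵀ = [-154, 1]ᵀ.
det = 296·12 − 34² = 2396.
m = ((-154)·12 − 34·1)/2396 = -941/1198; b = (296·1 − 34·(-154))/2396 = 1383/599.

m = -0.785, b = 2.309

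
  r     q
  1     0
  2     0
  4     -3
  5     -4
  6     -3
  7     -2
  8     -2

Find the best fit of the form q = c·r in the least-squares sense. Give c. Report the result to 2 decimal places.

From the data, Σr·r = 195.
Right-hand side: Σr·q = -80.
Normal equations: [[195]]·[c]ᵀ = [-80]ᵀ.
Hence c = -80 / 195 ≈ -0.410256.

c = -0.41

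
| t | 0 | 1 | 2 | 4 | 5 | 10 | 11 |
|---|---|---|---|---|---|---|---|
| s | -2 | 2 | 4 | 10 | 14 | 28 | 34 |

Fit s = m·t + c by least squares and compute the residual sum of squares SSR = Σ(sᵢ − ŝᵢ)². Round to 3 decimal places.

SSR = 5.292

Forming AᵀA = [[267, 33]; [33, 7]] and Aᵀs = [774, 90]ᵀ gives AᵀA·[m, c]ᵀ = Aᵀs.
Δ = 267·7 − 33² = 780.
m = (774·7 − 33·90)/780 = 204/65; c = (267·90 − 33·774)/780 = -126/65.
Residuals: -4/65, 4/5, -22/65, -8/13, 16/65, -94/65, 92/65; SSR = 344/65.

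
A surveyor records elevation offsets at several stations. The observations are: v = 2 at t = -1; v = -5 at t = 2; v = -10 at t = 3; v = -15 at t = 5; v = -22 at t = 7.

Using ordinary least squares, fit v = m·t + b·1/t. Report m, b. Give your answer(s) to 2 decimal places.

m = -3.15, b = 1.25

Normal-equation sums: Σt·t = 88, Σt·1/t = 5, Σ1/t·1/t = 62689/44100.
And Σt·v = -271, Σ1/t·v = -587/42.
So XᵀX·[m, b]ᵀ = Xᵀv: [[88, 5]; [5, 62689/44100]]·[m, b]ᵀ = [-271, -587/42]ᵀ.
det = 88·(62689/44100) − 5² = 1103533/11025.
m = ((-271)·(62689/44100) − 5·(-587/42))/(1103533/11025) = -13906969/4414132; b = (88·(-587/42) − 5·(-271))/(1103533/11025) = 1379175/1103533.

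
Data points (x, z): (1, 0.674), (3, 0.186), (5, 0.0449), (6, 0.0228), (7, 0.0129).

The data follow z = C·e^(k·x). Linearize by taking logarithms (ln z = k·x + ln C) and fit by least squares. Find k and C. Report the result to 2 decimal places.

Taking logs, ln z = k·x + ln C, so regress ln z on x.
Σx = 22.0000, Σ(x)² = 120.0000, Σln z = -13.3114, Σx·ln z = -74.0968.
Equations: 120.0000·k + 22.0000·ln C = -74.0968;  22.0000·k + 5·ln C = -13.3114.
Solving (det = 116.0000): k = -0.66926, ln C = 0.28246, so C = exp(0.28246) = 1.32638.

k = -0.67, C = 1.33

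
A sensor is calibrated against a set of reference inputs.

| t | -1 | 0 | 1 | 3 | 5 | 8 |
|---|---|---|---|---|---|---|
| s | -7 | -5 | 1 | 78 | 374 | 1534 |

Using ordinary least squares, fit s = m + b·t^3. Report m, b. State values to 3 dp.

m = -3.186, b = 3.003

Setting ∂/∂m … = 0 gives: 6·m + 664·b = 1975;  664·m + 278500·b = 834272.
(Σ1 = 6, Σt^3 = 664, Σt^3·t^3 = 278500, Σs = 1975, Σt^3·s = 834272.)
Eliminating b: 278500·(row 1) − 664·(row 2) gives 1230104·m = 278500·1975 − 664·834272 = -3919108, so m = -979777/307526.
Then b = (834272 − 664·(-979777/307526))/278500 = 461779/153763.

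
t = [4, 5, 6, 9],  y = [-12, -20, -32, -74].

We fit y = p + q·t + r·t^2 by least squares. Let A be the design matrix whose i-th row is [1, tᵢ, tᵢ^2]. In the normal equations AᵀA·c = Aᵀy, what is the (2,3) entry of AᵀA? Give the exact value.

1134

Row 2 ↔ basis t, column 3 ↔ basis t^2, so (AᵀA)_{2,3} = Σᵢ (t)·(t^2) = (4)·(16) + (5)·(25) + (6)·(36) + (9)·(81) = 1134.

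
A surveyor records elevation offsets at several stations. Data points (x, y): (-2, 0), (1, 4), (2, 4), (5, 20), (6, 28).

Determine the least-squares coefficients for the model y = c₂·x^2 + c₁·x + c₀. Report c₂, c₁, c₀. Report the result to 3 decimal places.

Entries of MᵀM: Σx^2·x^2 = 1954, Σx^2·x = 342, Σx^2 = 70, Σx·x = 70, Σx = 12, Σ1 = 5.
And Σx^2·y = 1528, Σx·y = 280, Σy = 56.
Normal equations: [[1954, 342, 70]; [342, 70, 12]; [70, 12, 5]]·[c₂, c₁, c₀]ᵀ = [1528, 280, 56]ᵀ.
Row-reducing yields c₂ = 1662/3079, c₁ = 3862/3079, c₀ = 1948/3079.

c₂ = 0.540, c₁ = 1.254, c₀ = 0.633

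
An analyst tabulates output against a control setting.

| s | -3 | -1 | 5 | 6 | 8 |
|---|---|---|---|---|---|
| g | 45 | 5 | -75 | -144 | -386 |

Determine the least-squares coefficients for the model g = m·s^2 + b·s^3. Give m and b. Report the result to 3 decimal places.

m = 2.037, b = -1.008

The normal equations are: 6099·m + 43425·b = -31353;  43425·m + 325155·b = -239331.
(Σs^2·s^2 = 6099, Σs^2·s^3 = 43425, Σs^3·s^3 = 325155, Σs^2·g = -31353, Σs^3·g = -239331.)
Eliminating b: 325155·(row 1) − 43425·(row 2) gives 97389720·m = 325155·(-31353) − 43425·(-239331) = 198363960, so m = 551011/270527.
Then b = ((-239331) − 43425·(551011/270527))/325155 = -1363552/1352635.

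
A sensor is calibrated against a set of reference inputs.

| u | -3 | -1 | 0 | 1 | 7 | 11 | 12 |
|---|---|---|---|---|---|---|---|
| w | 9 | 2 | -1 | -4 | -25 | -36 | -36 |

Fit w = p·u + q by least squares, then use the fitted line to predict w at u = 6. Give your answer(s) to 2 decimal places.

From the data, Σu·u = 325, Σu = 27, Σ1 = 7.
Right-hand side: Σu·w = -1036, Σw = -91.
Eliminating q: 7·(row 1) − 27·(row 2) gives 1546·p = 7·(-1036) − 27·(-91) = -4795, so p = -4795/1546.
Then q = ((-91) − 27·(-4795/1546))/7 = -1603/1546.
At u = 6: ŵ = (-4795/1546)·(6) + (-1603/1546)·(1) = -30373/1546.

ŵ = -19.65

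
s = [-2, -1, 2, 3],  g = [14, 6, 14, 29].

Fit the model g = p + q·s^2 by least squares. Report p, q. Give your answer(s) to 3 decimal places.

From the data, Σ1 = 4, Σs^2 = 18, Σs^2·s^2 = 114.
Moment sums: Σg = 63, Σs^2·g = 379.
AᵀA·[p, q]ᵀ = Aᵀg becomes [[4, 18]; [18, 114]]·[p, q]ᵀ = [63, 379]ᵀ.
det = 4·114 − 18² = 132.
p = (63·114 − 18·379)/132 = 30/11; q = (4·379 − 18·63)/132 = 191/66.

p = 2.727, q = 2.894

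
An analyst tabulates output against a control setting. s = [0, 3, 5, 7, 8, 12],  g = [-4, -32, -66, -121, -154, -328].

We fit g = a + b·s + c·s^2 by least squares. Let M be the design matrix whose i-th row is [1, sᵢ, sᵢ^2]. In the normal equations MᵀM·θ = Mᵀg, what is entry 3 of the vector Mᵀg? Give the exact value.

-64955

Entry 3 ↔ basis s^2, so (Mᵀg)_{3} = Σᵢ (s^2)·gᵢ = (0)·(-4) + (9)·(-32) + (25)·(-66) + (49)·(-121) + (64)·(-154) + (144)·(-328) = -64955.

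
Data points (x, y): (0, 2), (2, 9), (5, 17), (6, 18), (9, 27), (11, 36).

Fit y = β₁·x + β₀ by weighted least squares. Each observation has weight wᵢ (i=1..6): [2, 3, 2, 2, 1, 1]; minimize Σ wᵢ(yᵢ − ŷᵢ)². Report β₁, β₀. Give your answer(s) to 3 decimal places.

The normal equations are: 336·β₁ + 48·β₀ = 1079;  48·β₁ + 11·β₀ = 164.
Δ = 336·11 − 48² = 1392.
β₁ = (1079·11 − 48·164)/1392 = 3997/1392; β₀ = (336·164 − 48·1079)/1392 = 69/29.

β₁ = 2.871, β₀ = 2.379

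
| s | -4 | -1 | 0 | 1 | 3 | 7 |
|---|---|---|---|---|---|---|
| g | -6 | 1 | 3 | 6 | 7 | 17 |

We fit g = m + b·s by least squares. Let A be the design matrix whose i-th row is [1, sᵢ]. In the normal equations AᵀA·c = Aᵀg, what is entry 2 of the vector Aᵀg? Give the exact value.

169

Entry 2 ↔ basis s, so (Aᵀg)_{2} = Σᵢ (s)·gᵢ = (-4)·(-6) + (-1)·(1) + (0)·(3) + (1)·(6) + (3)·(7) + (7)·(17) = 169.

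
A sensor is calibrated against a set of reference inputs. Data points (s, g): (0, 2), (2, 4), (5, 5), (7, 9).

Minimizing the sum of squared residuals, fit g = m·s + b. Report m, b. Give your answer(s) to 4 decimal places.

m = 0.8966, b = 1.8621

Forming MᵀM = [[78, 14]; [14, 4]] and Mᵀg = [96, 20]ᵀ gives MᵀM·[m, b]ᵀ = Mᵀg.
Eliminating b: 4·(row 1) − 14·(row 2) gives 116·m = 4·96 − 14·20 = 104, so m = 26/29.
Then b = (20 − 14·(26/29))/4 = 54/29.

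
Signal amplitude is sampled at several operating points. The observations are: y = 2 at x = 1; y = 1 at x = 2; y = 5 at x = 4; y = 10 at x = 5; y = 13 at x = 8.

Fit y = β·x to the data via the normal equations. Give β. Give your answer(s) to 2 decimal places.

Compute the Gram sums: Σx·x = 110.
For Aᵀy: Σx·y = 178.
So AᵀA·[β]ᵀ = Aᵀy: [[110]]·[β]ᵀ = [178]ᵀ.
β = 178/110 = 1.61818.

β = 1.62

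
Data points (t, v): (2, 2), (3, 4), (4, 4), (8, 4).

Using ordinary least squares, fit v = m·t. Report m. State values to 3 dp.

Setting ∂/∂m … = 0 gives: 93·m = 64.
m = 64/93 = 0.688172.

m = 0.688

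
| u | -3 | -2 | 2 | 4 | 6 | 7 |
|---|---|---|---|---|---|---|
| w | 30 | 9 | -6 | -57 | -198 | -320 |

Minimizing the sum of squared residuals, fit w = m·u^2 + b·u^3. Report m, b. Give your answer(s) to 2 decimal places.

MᵀM·[m, b]ᵀ = Mᵀw reads: 4066·m + 25364·b = -23438;  25364·m + 169258·b = -157106.
(Σu^2·u^2 = 4066, Σu^2·u^3 = 25364, Σu^3·u^3 = 169258, Σu^2·w = -23438, Σu^3·w = -157106.)
Determinant 4066·169258 − 25364² = 44870532.
m = ((-23438)·169258 − 25364·(-157106))/44870532 = 4441895/11217633; b = (4066·(-157106) − 25364·(-23438))/44870532 = -11077891/11217633.

m = 0.40, b = -0.99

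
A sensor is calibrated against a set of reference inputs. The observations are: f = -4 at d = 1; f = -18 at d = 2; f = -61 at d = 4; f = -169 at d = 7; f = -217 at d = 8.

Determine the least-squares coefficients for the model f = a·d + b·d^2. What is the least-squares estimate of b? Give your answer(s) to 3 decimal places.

Compute the Gram sums: Σd·d = 134, Σd·d^2 = 928, Σd^2·d^2 = 6770.
And Σd·f = -3203, Σd^2·f = -23221.
So XᵀX·[a, b]ᵀ = Xᵀf: [[134, 928]; [928, 6770]]·[a, b]ᵀ = [-3203, -23221]ᵀ.
det = 134·6770 − 928² = 45996.
a = ((-3203)·6770 − 928·(-23221))/45996 = -22537/7666; b = (134·(-23221) − 928·(-3203))/45996 = -23205/7666.

b = -3.027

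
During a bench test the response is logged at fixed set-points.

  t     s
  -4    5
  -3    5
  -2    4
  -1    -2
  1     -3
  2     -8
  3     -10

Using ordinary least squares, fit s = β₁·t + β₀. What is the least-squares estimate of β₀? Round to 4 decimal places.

β₀ = -2.5890

Compute the Gram sums: Σt·t = 44, Σt = -4, Σ1 = 7.
Right-hand side: Σt·s = -90, Σs = -9.
So MᵀM·[β₁, β₀]ᵀ = Mᵀs: [[44, -4]; [-4, 7]]·[β₁, β₀]ᵀ = [-90, -9]ᵀ.
Determinant 44·7 − (-4)² = 292.
β₁ = ((-90)·7 − (-4)·(-9))/292 = -333/146; β₀ = (44·(-9) − (-4)·(-90))/292 = -189/73.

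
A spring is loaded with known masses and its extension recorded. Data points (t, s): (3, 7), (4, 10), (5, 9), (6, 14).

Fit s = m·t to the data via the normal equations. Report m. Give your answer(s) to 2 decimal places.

m = 2.21

Forming MᵀM = [[86]] and Mᵀs = [190]ᵀ gives MᵀM·[m]ᵀ = Mᵀs.
Hence m = 190 / 86 ≈ 2.2093.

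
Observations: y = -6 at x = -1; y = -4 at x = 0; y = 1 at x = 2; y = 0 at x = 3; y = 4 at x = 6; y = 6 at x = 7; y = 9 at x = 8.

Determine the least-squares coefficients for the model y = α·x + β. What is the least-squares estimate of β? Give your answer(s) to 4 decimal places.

With design matrix M, MᵀM = [[163, 25]; [25, 7]] and Mᵀy = [146, 10]ᵀ.
Δ = 163·7 − 25² = 516.
α = (146·7 − 25·10)/516 = 193/129; β = (163·10 − 25·146)/516 = -505/129.

β = -3.9147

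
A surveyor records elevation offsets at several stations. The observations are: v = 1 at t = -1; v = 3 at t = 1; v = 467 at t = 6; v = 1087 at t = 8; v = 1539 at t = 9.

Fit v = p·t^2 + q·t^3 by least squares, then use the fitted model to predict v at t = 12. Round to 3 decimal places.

Forming MᵀM = [[11955, 99593]; [99593, 840243]] and Mᵀv = [211043, 1779349]ᵀ gives MᵀM·[p, q]ᵀ = Mᵀv.
Eliminating q: 840243·(row 1) − 99593·(row 2) gives 126339416·p = 840243·211043 − 99593·1779349 = 116698492, so p = 29174623/31584854.
Then q = (1779349 − 99593·(29174623/31584854))/840243 = 63427949/31584854.
At t = 12: v̂ = (29174623/31584854)·(144) + (63427949/31584854)·(1728) = 56902320792/15792427.

v̂ = 3603.140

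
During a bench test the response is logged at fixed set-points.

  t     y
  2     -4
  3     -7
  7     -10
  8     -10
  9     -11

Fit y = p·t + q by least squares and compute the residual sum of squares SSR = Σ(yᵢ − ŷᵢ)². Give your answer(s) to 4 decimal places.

Sums needed: Σt·t = 207, Σt = 29, Σ1 = 5.
Moment sums: Σt·y = -278, Σy = -42.
So XᵀX·[p, q]ᵀ = Xᵀy: [[207, 29]; [29, 5]]·[p, q]ᵀ = [-278, -42]ᵀ.
Eliminating q: 5·(row 1) − 29·(row 2) gives 194·p = 5·(-278) − 29·(-42) = -172, so p = -86/97.
Then q = ((-42) − 29·(-86/97))/5 = -316/97.
Residuals: 100/97, -105/97, -52/97, 34/97, 23/97; SSR = 262/97.

SSR = 2.7010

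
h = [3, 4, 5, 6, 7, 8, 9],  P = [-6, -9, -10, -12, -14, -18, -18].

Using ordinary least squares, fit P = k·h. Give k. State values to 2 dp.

Forming MᵀM = [[280]] and MᵀP = [-580]ᵀ gives MᵀM·[k]ᵀ = MᵀP.
Hence k = -580 / 280 ≈ -2.07143.

k = -2.07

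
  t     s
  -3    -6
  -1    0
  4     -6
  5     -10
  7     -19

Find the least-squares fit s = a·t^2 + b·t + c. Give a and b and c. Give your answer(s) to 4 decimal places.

a = -0.4546, b = 0.4130, c = -0.0998

Sums needed: Σt^2·t^2 = 3364, Σt^2·t = 504, Σt^2 = 100, Σt·t = 100, Σt = 12, Σ1 = 5.
Moment sums: Σt^2·s = -1331, Σt·s = -189, Σs = -41.
MᵀM·[a, b, c]ᵀ = Mᵀs becomes [[3364, 504, 100]; [504, 100, 12]; [100, 12, 5]]·[a, b, c]ᵀ = [-1331, -189, -41]ᵀ.
Inverting the 3×3 Gram matrix, [a, b, c]ᵀ = [-15581/34276, 1287/3116, -45/451]ᵀ.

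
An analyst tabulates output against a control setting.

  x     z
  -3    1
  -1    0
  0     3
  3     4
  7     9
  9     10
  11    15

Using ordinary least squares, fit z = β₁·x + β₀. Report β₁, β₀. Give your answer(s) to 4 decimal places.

Entries of MᵀM: Σx·x = 270, Σx = 26, Σ1 = 7.
For Mᵀz: Σx·z = 327, Σz = 42.
MᵀM·[β₁, β₀]ᵀ = Mᵀz becomes [[270, 26]; [26, 7]]·[β₁, β₀]ᵀ = [327, 42]ᵀ.
Determinant 270·7 − 26² = 1214.
β₁ = (327·7 − 26·42)/1214 = 1197/1214; β₀ = (270·42 − 26·327)/1214 = 1419/607.

β₁ = 0.9860, β₀ = 2.3377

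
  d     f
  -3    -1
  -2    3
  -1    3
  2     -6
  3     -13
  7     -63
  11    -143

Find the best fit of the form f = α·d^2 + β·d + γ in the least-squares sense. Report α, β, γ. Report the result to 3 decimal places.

α = -1.006, β = -2.149, γ = 2.110

Setting ∂/∂α … = 0 gives: 17237·α + 1673·β + 197·γ = -20525;  1673·α + 197·β + 17·γ = -2071;  197·α + 17·β + 7·γ = -220.
Row-reducing yields α = -693397/689052, β = -1480685/689052, γ = 242367/114842.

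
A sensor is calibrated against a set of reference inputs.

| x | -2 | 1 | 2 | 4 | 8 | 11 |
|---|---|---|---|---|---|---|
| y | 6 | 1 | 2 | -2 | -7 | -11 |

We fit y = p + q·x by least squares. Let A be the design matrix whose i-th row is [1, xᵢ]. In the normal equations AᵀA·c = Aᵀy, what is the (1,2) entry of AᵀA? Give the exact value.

Row 1 ↔ basis 1, column 2 ↔ basis x, so (AᵀA)_{1,2} = Σᵢ x = (1)·(-2) + (1)·(1) + (1)·(2) + (1)·(4) + (1)·(8) + (1)·(11) = 24.

24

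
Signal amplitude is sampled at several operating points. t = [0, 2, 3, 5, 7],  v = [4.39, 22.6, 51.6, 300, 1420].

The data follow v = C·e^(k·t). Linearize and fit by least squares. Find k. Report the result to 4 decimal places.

With ln vᵢ as the transformed response and tᵢ as the regressor:
Σt = 17.0000, Σ(t)² = 87.0000, Σln v = 21.5030, Σt·ln v = 97.3943.
Equations: 87.0000·k + 17.0000·ln C = 97.3943;  17.0000·k + 5·ln C = 21.5030.
Solving (det = 146.0000): k = 0.83165, ln C = 1.47300.

k = 0.8316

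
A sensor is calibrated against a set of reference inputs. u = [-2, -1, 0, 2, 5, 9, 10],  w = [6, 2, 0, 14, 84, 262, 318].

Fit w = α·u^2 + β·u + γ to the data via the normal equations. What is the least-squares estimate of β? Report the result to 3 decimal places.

Sums needed: Σu^2·u^2 = 17219, Σu^2·u = 1853, Σu^2 = 215, Σu·u = 215, Σu = 23, Σ1 = 7.
Right-hand side: Σu^2·w = 55204, Σu·w = 5972, Σw = 686.
XᵀX·[α, β, γ]ᵀ = Xᵀw becomes [[17219, 1853, 215]; [1853, 215, 23]; [215, 23, 7]]·[α, β, γ]ᵀ = [55204, 5972, 686]ᵀ.
Row-reducing yields α = 868529/289569, β = 579415/289569, γ = -67426/96523.

β = 2.001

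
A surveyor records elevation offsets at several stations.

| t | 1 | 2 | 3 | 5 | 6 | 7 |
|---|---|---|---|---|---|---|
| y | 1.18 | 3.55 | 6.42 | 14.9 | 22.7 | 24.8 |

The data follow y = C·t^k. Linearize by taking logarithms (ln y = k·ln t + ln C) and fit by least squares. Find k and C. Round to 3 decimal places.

k = 1.598, C = 1.165

Let Y = ln y. Fitting Y = k·ln t + ln C by least squares:
AᵀA = [[11.2747, 7.1389]; [7.1389, 6]], rhs = [19.1112, 12.3264]ᵀ  (here Σln t = 7.1389, Σ(ln t)² = 11.2747, Σln y = 12.3264, Σln t·ln y = 19.1112).
Slope k = (n·Σln t·ln y − Σln t·Σln y)/(n·Σ(ln t)² − (Σln t)²) = (6·19.1112 − 7.1389·12.3264)/16.6845 = 1.59850; ln C = (Σln y − k·Σln t)/n = 0.15250, so C = exp(0.15250) = 1.16474.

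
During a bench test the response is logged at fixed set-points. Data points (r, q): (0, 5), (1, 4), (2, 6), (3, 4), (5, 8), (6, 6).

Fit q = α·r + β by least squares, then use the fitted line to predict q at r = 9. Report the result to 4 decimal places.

q̂ = 7.9130

Compute the Gram sums: Σr·r = 75, Σr = 17, Σ1 = 6.
Moment sums: Σr·q = 104, Σq = 33.
So XᵀX·[α, β]ᵀ = Xᵀq: [[75, 17]; [17, 6]]·[α, β]ᵀ = [104, 33]ᵀ.
Determinant 75·6 − 17² = 161.
α = (104·6 − 17·33)/161 = 9/23; β = (75·33 − 17·104)/161 = 101/23.
At r = 9: q̂ = (9/23)·(9) + (101/23)·(1) = 182/23.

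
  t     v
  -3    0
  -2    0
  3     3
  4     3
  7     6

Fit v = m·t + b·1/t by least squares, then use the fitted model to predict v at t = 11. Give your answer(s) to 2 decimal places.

v̂ = 10.01

Compute the Gram sums: Σt·t = 87, Σt·1/t = 5, Σ1/t·1/t = 3917/7056.
And Σt·v = 63, Σ1/t·v = 73/28.
Determinant 87·(3917/7056) − 5² = 54793/2352.
m = (63·(3917/7056) − 5·(73/28))/(54793/2352) = 51597/54793; b = (87·(73/28) − 5·63)/(54793/2352) = -207396/54793.
At t = 11: v̂ = (51597/54793)·(11) + (-207396/54793)·(1/11) = 6035841/602723.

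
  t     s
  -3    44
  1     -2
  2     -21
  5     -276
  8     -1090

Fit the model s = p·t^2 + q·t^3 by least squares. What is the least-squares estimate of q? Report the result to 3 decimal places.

q = -1.994

Compute the Gram sums: Σt^2·t^2 = 4819, Σt^2·t^3 = 35683, Σt^3·t^3 = 278563.
Right-hand side: Σt^2·s = -76350, Σt^3·s = -593938.
Δ = 4819·278563 − 35683² = 69118608.
p = ((-76350)·278563 − 35683·(-593938))/69118608 = -1438373/1329204; q = (4819·(-593938) − 35683·(-76350))/69118608 = -2649811/1329204.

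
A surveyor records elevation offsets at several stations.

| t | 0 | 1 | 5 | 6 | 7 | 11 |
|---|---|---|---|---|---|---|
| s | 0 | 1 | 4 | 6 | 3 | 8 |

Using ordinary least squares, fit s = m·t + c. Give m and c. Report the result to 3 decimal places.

m = 0.683, c = 0.252

From the data, Σt·t = 232, Σt = 30, Σ1 = 6.
And Σt·s = 166, Σs = 22.
So XᵀX·[m, c]ᵀ = Xᵀs: [[232, 30]; [30, 6]]·[m, c]ᵀ = [166, 22]ᵀ.
det = 232·6 − 30² = 492.
m = (166·6 − 30·22)/492 = 28/41; c = (232·22 − 30·166)/492 = 31/123.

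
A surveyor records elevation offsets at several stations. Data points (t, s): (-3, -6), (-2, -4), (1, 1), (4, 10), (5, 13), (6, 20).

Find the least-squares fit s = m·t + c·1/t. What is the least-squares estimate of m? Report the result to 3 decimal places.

Forming MᵀM = [[91, 6]; [6, 5369/3600]] and Mᵀs = [252, 403/30]ᵀ gives MᵀM·[m, c]ᵀ = Mᵀs.
Eliminating c: (5369/3600)·(row 1) − 6·(row 2) gives (358979/3600)·m = (5369/3600)·252 − 6·(403/30) = 29523/100, so m = 1062828/358979.
Then c = ((403/30) − 6·(1062828/358979))/(5369/3600) = -1042440/358979.

m = 2.961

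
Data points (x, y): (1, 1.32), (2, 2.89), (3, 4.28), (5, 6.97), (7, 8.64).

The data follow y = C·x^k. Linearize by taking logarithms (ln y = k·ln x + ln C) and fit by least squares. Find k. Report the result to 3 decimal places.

Let Y = ln y. Fitting Y = k·ln x + ln C by least squares:
Sums: Σln x = 5.3471, Σ(ln x)² = 8.0643, Σln y = 6.8909, Σln x·ln y = 9.6540.
Normal system: [[8.0643, 5.3471]; [5.3471, 5]]·[k, ln C]ᵀ = [9.6540, 6.8909]ᵀ.
Slope k = (n·Σln x·ln y − Σln x·Σln y)/(n·Σ(ln x)² − (Σln x)²) = (5·9.6540 − 5.3471·6.8909)/11.7297 = 0.97393; ln C = (Σln y − k·Σln x)/n = 0.33663.

k = 0.974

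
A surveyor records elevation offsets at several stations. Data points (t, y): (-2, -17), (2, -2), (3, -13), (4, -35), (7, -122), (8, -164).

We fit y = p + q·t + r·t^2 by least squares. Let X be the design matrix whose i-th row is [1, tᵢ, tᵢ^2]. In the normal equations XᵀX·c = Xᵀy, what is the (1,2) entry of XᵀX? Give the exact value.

Row 1 ↔ basis 1, column 2 ↔ basis t, so (XᵀX)_{1,2} = Σᵢ t = (1)·(-2) + (1)·(2) + (1)·(3) + (1)·(4) + (1)·(7) + (1)·(8) = 22.

22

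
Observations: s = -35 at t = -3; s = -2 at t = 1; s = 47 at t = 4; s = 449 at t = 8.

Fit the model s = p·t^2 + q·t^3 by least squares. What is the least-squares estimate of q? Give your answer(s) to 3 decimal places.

Setting ∂/∂p … = 0 gives: 4434·p + 33550·q = 29171;  33550·p + 266970·q = 233839.
(Σt^2·t^2 = 4434, Σt^2·t^3 = 33550, Σt^3·t^3 = 266970, Σt^2·s = 29171, Σt^3·s = 233839.)
Eliminating q: 266970·(row 1) − 33550·(row 2) gives 58142480·p = 266970·29171 − 33550·233839 = -57516580, so p = -261439/264284.
Then q = (233839 − 33550·(-261439/264284))/266970 = 14538769/14535620.

q = 1.000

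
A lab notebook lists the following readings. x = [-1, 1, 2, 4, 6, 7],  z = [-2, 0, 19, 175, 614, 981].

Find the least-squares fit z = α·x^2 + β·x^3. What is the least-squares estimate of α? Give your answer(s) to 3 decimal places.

α = -1.078

Sums needed: Σx^2·x^2 = 3971, Σx^2·x^3 = 25639, Σx^3·x^3 = 168467.
For Aᵀz: Σx^2·z = 73047, Σx^3·z = 480461.
Eliminating β: 168467·(row 1) − 25639·(row 2) gives 11624136·α = 168467·73047 − 25639·480461 = -12530630, so α = -6265315/5812068.
Then β = (480461 − 25639·(-6265315/5812068))/168467 = 17529299/5812068.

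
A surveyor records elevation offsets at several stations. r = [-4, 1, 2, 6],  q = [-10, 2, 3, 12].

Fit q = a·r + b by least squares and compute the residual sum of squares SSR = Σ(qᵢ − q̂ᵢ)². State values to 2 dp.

SSR = 0.88

Setting ∂/∂a … = 0 gives: 57·a + 5·b = 120;  5·a + 4·b = 7.
Eliminating b: 4·(row 1) − 5·(row 2) gives 203·a = 4·120 − 5·7 = 445, so a = 445/203.
Then b = (7 − 5·(445/203))/4 = -201/203.
Residuals: -7/29, 162/203, -80/203, -33/203; SSR = 178/203.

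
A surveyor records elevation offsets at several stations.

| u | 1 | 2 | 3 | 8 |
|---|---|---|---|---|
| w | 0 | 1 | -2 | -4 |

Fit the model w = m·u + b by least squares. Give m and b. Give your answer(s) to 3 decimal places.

Sums needed: Σu·u = 78, Σu = 14, Σ1 = 4.
Moment sums: Σu·w = -36, Σw = -5.
AᵀA·[m, b]ᵀ = Aᵀw becomes [[78, 14]; [14, 4]]·[m, b]ᵀ = [-36, -5]ᵀ.
Δ = 78·4 − 14² = 116.
m = ((-36)·4 − 14·(-5))/116 = -37/58; b = (78·(-5) − 14·(-36))/116 = 57/58.

m = -0.638, b = 0.983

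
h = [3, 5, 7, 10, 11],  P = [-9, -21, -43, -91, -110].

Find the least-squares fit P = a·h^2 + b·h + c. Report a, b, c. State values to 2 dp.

a = -1.05, b = 1.96, c = -5.17

Sums needed: Σh^2·h^2 = 27748, Σh^2·h = 2826, Σh^2 = 304, Σh·h = 304, Σh = 36, Σ1 = 5.
And Σh^2·P = -25123, Σh·P = -2553, ΣP = -274.
Inverting the 3×3 Gram matrix, [a, b, c]ᵀ = [-23687/22598, 44241/22598, -58368/11299]ᵀ.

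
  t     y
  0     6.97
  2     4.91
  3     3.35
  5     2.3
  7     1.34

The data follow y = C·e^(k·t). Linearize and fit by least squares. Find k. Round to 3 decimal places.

k = -0.237

Linearized form: ln y = k·t + ln C. From the 5 transformed points,
Σt = 17.0000, Σ(t)² = 87.0000, Σln y = 5.8674, Σt·ln y = 13.0227.
Equations: 87.0000·k + 17.0000·ln C = 13.0227;  17.0000·k + 5·ln C = 5.8674.
Slope k = (n·Σt·ln y − Σt·Σln y)/(n·Σ(t)² − (Σt)²) = (5·13.0227 − 17.0000·5.8674)/146.0000 = -0.23721; ln C = (Σln y − k·Σt)/n = 1.98001.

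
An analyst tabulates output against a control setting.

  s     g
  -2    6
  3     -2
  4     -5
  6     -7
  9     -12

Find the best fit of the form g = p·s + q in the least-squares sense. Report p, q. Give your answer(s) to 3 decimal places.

With design matrix X, XᵀX = [[146, 20]; [20, 5]] and Xᵀg = [-188, -20]ᵀ.
det = 146·5 − 20² = 330.
p = ((-188)·5 − 20·(-20))/330 = -18/11; q = (146·(-20) − 20·(-188))/330 = 28/11.

p = -1.636, q = 2.545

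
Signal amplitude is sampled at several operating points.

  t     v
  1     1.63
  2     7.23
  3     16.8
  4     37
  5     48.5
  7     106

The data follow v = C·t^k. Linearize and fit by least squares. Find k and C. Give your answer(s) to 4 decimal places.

With ln vᵢ as the transformed response and ln tᵢ as the regressor:
Over the data: Σln t = 6.7334, Σ(ln t)² = 9.9861, Σln v = 17.4441, Σln t·ln v = 24.7984.
Normal system: [[9.9861, 6.7334]; [6.7334, 6]]·[k, ln C]ᵀ = [24.7984, 17.4441]ᵀ.
Slope k = (n·Σln t·ln v − Σln t·Σln v)/(n·Σ(ln t)² − (Σln t)²) = (6·24.7984 − 6.7334·17.4441)/14.5777 = 2.14931; ln C = (Σln v − k·Σln t)/n = 0.49533, so C = exp(0.49533) = 1.64104.

k = 2.1493, C = 1.6410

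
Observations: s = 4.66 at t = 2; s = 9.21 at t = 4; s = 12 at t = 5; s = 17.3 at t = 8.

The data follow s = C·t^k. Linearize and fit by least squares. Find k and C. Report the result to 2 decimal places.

With ln sᵢ as the transformed response and ln tᵢ as the regressor:
XᵀX = [[9.3166, 5.7683]; [5.7683, 4]], rhs = [14.0719, 9.0949]ᵀ  (here Σln t = 5.7683, Σ(ln t)² = 9.3166, Σln s = 9.0949, Σln t·ln s = 14.0719).
Solving (det = 3.9930): k = 0.95799, ln C = 0.89223, so C = exp(0.89223) = 2.44056.

k = 0.96, C = 2.44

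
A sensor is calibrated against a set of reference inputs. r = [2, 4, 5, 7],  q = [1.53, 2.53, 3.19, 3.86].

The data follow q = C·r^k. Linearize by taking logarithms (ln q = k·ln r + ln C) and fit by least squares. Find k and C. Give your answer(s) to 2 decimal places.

With ln qᵢ as the transformed response and ln rᵢ as the regressor:
Sums: Σln r = 5.6348, Σ(ln r)² = 8.7791, Σln q = 3.8642, Σln r·ln q = 6.0768.
Normal system: [[8.7791, 5.6348]; [5.6348, 4]]·[k, ln C]ᵀ = [6.0768, 3.8642]ᵀ.
Solving (det = 3.3656): k = 0.75274, ln C = -0.09434, so C = exp(-0.09434) = 0.90997.

k = 0.75, C = 0.91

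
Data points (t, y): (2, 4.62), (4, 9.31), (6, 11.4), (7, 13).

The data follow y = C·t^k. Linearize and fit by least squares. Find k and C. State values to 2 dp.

Taking logs, ln y = k·ln t + ln C, so regress ln y on ln t.
Σln t = 5.8171, Σ(ln t)² = 9.3992, Σln y = 8.7600, Σln t·ln y = 13.5053.
Equations: 9.3992·k + 5.8171·ln C = 13.5053;  5.8171·k + 4·ln C = 8.7600.
Solving (det = 3.7582): k = 0.81509, ln C = 1.00465, so C = exp(1.00465) = 2.73095.

k = 0.82, C = 2.73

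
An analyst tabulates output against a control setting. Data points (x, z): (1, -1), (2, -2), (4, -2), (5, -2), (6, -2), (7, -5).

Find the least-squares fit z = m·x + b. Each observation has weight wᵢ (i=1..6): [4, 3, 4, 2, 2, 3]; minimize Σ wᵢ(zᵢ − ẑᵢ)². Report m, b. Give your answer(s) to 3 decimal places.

m = -0.471, b = -0.471

The normal system AᵀWA·[m, b]ᵀ = AᵀWz is [[349, 69]; [69, 18]]·[m, b]ᵀ = [-197, -41]ᵀ.
Δ = 349·18 − 69² = 1521.
m = ((-197)·18 − 69·(-41))/1521 = -239/507; b = (349·(-41) − 69·(-197))/1521 = -716/1521.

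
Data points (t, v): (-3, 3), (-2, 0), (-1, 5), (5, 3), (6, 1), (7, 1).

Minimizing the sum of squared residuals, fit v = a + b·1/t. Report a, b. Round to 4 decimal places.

Setting ∂/∂a … = 0 gives: 6·a + (-139/105)·b = 13;  (-139/105)·a + (31957/22050)·b = -1069/210.
Determinant 6·(31957/22050) − (-139/105)² = 3062/441.
a = (13·(31957/22050) − (-139/105)·(-1069/210))/(3062/441) = 5337/3062; b = (6·(-1069/210) − (-139/105)·13)/(3062/441) = -2940/1531.

a = 1.7430, b = -1.9203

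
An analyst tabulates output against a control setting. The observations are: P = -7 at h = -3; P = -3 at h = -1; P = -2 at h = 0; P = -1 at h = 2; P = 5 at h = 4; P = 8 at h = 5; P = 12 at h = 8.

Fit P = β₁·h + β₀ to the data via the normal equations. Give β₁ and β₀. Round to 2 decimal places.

β₁ = 1.75, β₀ = -2.04

From the data, Σh·h = 119, Σh = 15, Σ1 = 7.
Right-hand side: Σh·P = 178, ΣP = 12.
MᵀM·[β₁, β₀]ᵀ = MᵀP becomes [[119, 15]; [15, 7]]·[β₁, β₀]ᵀ = [178, 12]ᵀ.
Eliminating β₀: 7·(row 1) − 15·(row 2) gives 608·β₁ = 7·178 − 15·12 = 1066, so β₁ = 533/304.
Then β₀ = (12 − 15·(533/304))/7 = -621/304.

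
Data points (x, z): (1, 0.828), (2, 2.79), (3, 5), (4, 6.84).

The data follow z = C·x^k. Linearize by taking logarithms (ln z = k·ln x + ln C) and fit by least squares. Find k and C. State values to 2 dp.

Linearized form: ln z = k·ln x + ln C. From the 4 transformed points,
Σln x = 3.1781, Σ(ln x)² = 3.6092, Σln z = 4.3695, Σln x·ln z = 5.1449.
Equations: 3.6092·k + 3.1781·ln C = 5.1449;  3.1781·k + 4·ln C = 4.3695.
Δ = 3.6092·4 − (3.1781)² = 4.3368; k = (5.1449·4 − 3.1781·4.3695)/4.3368 = 1.54329, ln C = (3.6092·4.3695 − 3.1781·5.1449)/4.3368 = -0.13379, so C = exp(-0.13379) = 0.87478.

k = 1.54, C = 0.87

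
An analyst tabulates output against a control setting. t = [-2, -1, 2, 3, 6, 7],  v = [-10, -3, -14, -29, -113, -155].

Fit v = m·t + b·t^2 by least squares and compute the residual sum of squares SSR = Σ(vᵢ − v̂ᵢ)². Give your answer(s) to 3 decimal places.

SSR = 2.918

Entries of MᵀM: Σt·t = 103, Σt·t^2 = 585, Σt^2·t^2 = 3811.
And Σt·v = -1855, Σt^2·v = -12023.
MᵀM·[m, b]ᵀ = Mᵀv becomes [[103, 585]; [585, 3811]]·[m, b]ᵀ = [-1855, -12023]ᵀ.
Determinant 103·3811 − 585² = 50308.
m = ((-1855)·3811 − 585·(-12023))/50308 = -17975/25154; b = (103·(-12023) − 585·(-1855))/50308 = -76597/25154.
Residuals: 9449/12577, -8420/12577, -4909/12577, 6916/12577, 11470/12577, -9896/12577; SSR = 36702/12577.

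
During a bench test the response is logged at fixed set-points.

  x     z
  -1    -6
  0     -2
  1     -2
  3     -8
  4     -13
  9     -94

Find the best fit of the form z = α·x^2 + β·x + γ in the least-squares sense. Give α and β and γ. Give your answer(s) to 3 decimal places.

α = -1.428, β = 2.680, γ = -2.274

Compute the Gram sums: Σx^2·x^2 = 6900, Σx^2·x = 820, Σx^2 = 108, Σx·x = 108, Σx = 16, Σ1 = 6.
And Σx^2·z = -7902, Σx·z = -918, Σz = -125.
Inverting the 3×3 Gram matrix, [α, β, γ]ᵀ = [-3119/2184, 1951/728, -191/84]ᵀ.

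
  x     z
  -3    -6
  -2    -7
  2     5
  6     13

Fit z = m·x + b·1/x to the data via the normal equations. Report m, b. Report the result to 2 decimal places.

The normal equations are: 53·m + 4·b = 120;  4·m + (23/36)·b = 61/6.
Eliminating b: (23/36)·(row 1) − 4·(row 2) gives (643/36)·m = (23/36)·120 − 4·(61/6) = 36, so m = 1296/643.
Then b = ((61/6) − 4·(1296/643))/(23/36) = 2118/643.

m = 2.02, b = 3.29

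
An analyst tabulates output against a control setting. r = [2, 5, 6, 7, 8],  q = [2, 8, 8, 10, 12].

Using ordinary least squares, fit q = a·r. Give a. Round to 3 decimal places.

Normal-equation sums: Σr·r = 178.
For Mᵀq: Σr·q = 258.
So MᵀM·[a]ᵀ = Mᵀq: [[178]]·[a]ᵀ = [258]ᵀ.
Hence a = 258 / 178 ≈ 1.44944.

a = 1.449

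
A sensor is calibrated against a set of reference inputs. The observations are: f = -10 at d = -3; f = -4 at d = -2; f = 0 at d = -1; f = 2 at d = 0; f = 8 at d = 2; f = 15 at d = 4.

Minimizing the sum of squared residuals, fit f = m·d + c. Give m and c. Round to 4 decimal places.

Entries of AᵀA: Σd·d = 34, Σd = 0, Σ1 = 6.
Right-hand side: Σd·f = 114, Σf = 11.
AᵀA·[m, c]ᵀ = Aᵀf becomes [[34, 0]; [0, 6]]·[m, c]ᵀ = [114, 11]ᵀ.
Eliminating c: 6·(row 1) − 0·(row 2) gives 204·m = 6·114 − 0·11 = 684, so m = 57/17.
Then c = (11 − 0·(57/17))/6 = 11/6.

m = 3.3529, c = 1.8333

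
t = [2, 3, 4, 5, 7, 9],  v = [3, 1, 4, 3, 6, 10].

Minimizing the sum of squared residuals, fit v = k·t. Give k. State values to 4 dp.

k = 0.9348

Compute the Gram sums: Σt·t = 184.
Moment sums: Σt·v = 172.
Normal equations: [[184]]·[k]ᵀ = [172]ᵀ.
k = 172/184 = 0.934783.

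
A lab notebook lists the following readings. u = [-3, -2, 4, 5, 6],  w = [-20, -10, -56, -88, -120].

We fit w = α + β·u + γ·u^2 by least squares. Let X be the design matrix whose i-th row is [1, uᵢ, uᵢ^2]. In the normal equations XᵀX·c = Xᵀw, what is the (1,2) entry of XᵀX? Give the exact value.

10

Row 1 ↔ basis 1, column 2 ↔ basis u, so (XᵀX)_{1,2} = Σᵢ u = (1)·(-3) + (1)·(-2) + (1)·(4) + (1)·(5) + (1)·(6) = 10.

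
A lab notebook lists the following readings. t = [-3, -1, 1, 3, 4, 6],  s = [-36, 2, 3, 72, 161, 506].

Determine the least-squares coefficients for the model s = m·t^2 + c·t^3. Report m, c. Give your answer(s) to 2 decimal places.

m = 2.03, c = 2.01

Normal-equation sums: Σt^2·t^2 = 1716, Σt^2·t^3 = 8800, Σt^3·t^3 = 52212.
Moment sums: Σt^2·s = 21121, Σt^3·s = 122517.
Eliminating c: 52212·(row 1) − 8800·(row 2) gives 12155792·m = 52212·21121 − 8800·122517 = 24620052, so m = 6155013/3038948.
Then c = (122517 − 8800·(6155013/3038948))/52212 = 553963/276268.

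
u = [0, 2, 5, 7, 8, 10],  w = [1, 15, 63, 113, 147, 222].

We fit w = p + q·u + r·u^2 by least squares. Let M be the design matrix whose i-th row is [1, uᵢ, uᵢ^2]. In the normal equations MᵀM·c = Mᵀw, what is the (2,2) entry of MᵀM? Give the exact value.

242

Row 2 ↔ basis u, column 2 ↔ basis u, so (MᵀM)_{2,2} = Σᵢ (u)·(u) = (0)·(0) + (2)·(2) + (5)·(5) + (7)·(7) + (8)·(8) + (10)·(10) = 242.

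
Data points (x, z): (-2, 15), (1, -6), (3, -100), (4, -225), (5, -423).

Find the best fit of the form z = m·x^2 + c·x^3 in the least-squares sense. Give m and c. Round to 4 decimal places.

Forming MᵀM = [[979, 4361]; [4361, 20515]] and Mᵀz = [-15021, -70101]ᵀ gives MᵀM·[m, c]ᵀ = Mᵀz.
det = 979·20515 − 4361² = 1065864.
m = ((-15021)·20515 − 4361·(-70101))/1065864 = -407559/177644; c = (979·(-70101) − 4361·(-15021))/1065864 = -5847/1996.

m = -2.2942, c = -2.9294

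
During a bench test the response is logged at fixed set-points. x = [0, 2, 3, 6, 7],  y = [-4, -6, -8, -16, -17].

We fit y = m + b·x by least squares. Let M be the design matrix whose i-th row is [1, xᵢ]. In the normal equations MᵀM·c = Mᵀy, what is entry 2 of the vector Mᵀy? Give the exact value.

-251

Entry 2 ↔ basis x, so (Mᵀy)_{2} = Σᵢ (x)·yᵢ = (0)·(-4) + (2)·(-6) + (3)·(-8) + (6)·(-16) + (7)·(-17) = -251.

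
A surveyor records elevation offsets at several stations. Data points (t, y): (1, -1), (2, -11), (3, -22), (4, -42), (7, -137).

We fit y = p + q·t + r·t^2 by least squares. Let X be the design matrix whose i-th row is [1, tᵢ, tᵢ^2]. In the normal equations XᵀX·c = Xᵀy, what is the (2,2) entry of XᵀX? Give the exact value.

79

Row 2 ↔ basis t, column 2 ↔ basis t, so (XᵀX)_{2,2} = Σᵢ (t)·(t) = (1)·(1) + (2)·(2) + (3)·(3) + (4)·(4) + (7)·(7) = 79.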